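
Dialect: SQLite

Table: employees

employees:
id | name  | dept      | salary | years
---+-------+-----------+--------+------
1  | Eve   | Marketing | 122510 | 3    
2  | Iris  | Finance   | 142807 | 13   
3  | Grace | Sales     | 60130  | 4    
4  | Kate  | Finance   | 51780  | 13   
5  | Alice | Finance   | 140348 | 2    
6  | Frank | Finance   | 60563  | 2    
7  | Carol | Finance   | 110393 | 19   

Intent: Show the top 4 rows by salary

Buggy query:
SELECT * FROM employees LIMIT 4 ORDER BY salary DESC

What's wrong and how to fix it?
Bug: LIMIT must come after ORDER BY

Fix: Sort with ORDER BY, then apply LIMIT

Corrected query:
SELECT * FROM employees ORDER BY salary DESC LIMIT 4

Result:
id | name  | dept      | salary | years
---+-------+-----------+--------+------
2  | Iris  | Finance   | 142807 | 13   
5  | Alice | Finance   | 140348 | 2    
1  | Eve   | Marketing | 122510 | 3    
7  | Carol | Finance   | 110393 | 19   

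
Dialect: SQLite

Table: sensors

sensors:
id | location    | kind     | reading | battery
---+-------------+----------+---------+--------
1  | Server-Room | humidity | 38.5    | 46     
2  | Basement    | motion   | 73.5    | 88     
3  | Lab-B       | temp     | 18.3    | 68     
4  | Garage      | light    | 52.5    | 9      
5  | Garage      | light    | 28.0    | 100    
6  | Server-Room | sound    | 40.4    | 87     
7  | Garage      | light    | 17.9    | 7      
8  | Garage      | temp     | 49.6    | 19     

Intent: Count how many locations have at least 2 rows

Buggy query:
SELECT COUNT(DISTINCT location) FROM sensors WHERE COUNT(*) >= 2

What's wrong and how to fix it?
Bug: COUNT(*) cannot appear in WHERE; the per-group count doesn't exist yet

Fix: Use a subquery that GROUPs and filters with HAVING, then count its rows

Corrected query:
SELECT COUNT(*) FROM (SELECT location FROM sensors GROUP BY location HAVING COUNT(*) >= 2)

Result:
COUNT(*)
--------
2       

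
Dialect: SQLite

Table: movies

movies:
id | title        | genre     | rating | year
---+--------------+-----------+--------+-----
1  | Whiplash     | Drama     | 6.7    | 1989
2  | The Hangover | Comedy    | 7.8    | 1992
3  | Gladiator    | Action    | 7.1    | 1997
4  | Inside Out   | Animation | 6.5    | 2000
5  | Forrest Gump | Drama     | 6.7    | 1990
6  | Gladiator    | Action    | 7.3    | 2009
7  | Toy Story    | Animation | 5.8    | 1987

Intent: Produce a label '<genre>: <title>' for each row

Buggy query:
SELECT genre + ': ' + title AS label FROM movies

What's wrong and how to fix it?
Bug: '+' is numeric addition; on text columns SQLite converts them to 0 instead of concatenating

Fix: Replace + with || to concatenate text

Corrected query:
SELECT genre || ': ' || title AS label FROM movies

Result:
label                
---------------------
Drama: Whiplash      
Comedy: The Hangover 
Action: Gladiator    
Animation: Inside Out
Drama: Forrest Gump  
Action: Gladiator    
Animation: Toy Story 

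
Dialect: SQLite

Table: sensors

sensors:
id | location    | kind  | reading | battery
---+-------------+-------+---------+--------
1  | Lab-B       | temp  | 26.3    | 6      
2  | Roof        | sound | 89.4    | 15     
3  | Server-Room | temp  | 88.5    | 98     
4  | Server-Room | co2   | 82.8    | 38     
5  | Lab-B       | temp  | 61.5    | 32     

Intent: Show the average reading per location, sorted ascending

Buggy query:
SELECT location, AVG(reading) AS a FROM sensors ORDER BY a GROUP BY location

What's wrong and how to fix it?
Bug: GROUP BY must precede ORDER BY

Fix: Move ORDER BY to the end, after GROUP BY

Corrected query:
SELECT location, AVG(reading) AS a FROM sensors GROUP BY location ORDER BY a

Result:
location    | a    
------------+------
Lab-B       | 43.9 
Server-Room | 85.65
Roof        | 89.4 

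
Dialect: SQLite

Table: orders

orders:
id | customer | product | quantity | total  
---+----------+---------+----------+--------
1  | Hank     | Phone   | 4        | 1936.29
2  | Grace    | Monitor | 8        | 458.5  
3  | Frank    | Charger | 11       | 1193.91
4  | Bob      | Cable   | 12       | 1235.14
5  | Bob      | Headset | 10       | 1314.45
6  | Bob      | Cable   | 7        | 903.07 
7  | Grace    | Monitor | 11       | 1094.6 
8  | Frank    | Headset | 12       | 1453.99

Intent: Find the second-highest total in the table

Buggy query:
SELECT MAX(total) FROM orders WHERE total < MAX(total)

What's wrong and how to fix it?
Bug: The inner MAX is an aggregate inside WHERE, which is not allowed

Fix: Put the inner MAX in a scalar subquery

Corrected query:
SELECT MAX(total) FROM orders WHERE total < (SELECT MAX(total) FROM orders)

Result:
MAX(total)
----------
1453.99   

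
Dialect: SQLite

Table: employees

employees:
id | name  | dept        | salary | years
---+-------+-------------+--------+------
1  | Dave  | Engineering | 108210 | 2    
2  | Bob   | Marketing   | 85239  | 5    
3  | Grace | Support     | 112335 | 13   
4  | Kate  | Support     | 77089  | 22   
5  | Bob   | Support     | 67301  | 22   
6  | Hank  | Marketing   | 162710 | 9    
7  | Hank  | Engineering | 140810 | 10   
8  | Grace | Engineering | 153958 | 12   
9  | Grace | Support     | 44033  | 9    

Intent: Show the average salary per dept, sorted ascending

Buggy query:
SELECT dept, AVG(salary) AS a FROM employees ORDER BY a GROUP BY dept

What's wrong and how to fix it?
Bug: GROUP BY must precede ORDER BY

Fix: Reorder: SELECT … FROM … GROUP BY … ORDER BY …

Corrected query:
SELECT dept, AVG(salary) AS a FROM employees GROUP BY dept ORDER BY a

Result:
dept        | a       
------------+---------
Support     | 75189.5 
Marketing   | 123974.5
Engineering | 134326  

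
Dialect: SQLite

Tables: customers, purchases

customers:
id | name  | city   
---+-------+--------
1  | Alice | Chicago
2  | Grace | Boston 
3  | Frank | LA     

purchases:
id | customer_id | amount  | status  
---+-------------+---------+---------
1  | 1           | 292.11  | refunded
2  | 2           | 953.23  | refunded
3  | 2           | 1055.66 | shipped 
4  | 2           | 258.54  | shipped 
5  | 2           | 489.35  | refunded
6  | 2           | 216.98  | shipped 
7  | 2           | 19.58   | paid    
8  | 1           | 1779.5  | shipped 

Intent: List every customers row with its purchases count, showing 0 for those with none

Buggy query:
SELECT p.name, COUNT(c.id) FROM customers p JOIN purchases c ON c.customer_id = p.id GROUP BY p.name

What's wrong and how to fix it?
Bug: INNER JOIN drops customers rows that have no matching purchases rows

Fix: Use LEFT JOIN so parents without children still appear (COUNT(c.id) gives 0)

Corrected query:
SELECT p.name, COUNT(c.id) FROM customers p LEFT JOIN purchases c ON c.customer_id = p.id GROUP BY p.name

Result:
name  | COUNT(c.id)
------+------------
Alice | 2          
Frank | 0          
Grace | 6          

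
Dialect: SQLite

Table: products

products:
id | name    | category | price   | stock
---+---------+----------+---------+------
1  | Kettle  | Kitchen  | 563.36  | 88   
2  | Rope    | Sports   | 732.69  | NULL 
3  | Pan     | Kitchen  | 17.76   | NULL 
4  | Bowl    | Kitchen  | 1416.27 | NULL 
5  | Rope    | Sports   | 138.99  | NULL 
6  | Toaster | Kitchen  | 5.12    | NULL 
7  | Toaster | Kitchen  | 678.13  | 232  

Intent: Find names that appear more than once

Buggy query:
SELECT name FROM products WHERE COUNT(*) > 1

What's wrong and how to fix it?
Bug: WHERE can't reference COUNT(*); aggregates are computed after WHERE

Fix: GROUP BY name, then filter groups with HAVING COUNT(*) > 1

Corrected query:
SELECT name FROM products GROUP BY name HAVING COUNT(*) > 1

Result:
name   
-------
Rope   
Toaster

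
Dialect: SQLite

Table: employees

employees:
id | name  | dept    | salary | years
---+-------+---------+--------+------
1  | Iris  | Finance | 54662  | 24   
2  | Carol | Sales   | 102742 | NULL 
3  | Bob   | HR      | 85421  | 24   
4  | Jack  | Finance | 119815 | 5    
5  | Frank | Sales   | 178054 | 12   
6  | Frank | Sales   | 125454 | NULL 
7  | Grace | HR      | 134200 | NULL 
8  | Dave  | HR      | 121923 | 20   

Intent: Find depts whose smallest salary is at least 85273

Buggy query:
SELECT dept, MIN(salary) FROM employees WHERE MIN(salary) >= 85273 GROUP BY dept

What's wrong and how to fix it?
Bug: Aggregates like MIN are computed per group after WHERE runs

Fix: Replace WHERE with HAVING after the GROUP BY

Corrected query:
SELECT dept, MIN(salary) FROM employees GROUP BY dept HAVING MIN(salary) >= 85273

Result:
dept  | MIN(salary)
------+------------
HR    | 85421      
Sales | 102742     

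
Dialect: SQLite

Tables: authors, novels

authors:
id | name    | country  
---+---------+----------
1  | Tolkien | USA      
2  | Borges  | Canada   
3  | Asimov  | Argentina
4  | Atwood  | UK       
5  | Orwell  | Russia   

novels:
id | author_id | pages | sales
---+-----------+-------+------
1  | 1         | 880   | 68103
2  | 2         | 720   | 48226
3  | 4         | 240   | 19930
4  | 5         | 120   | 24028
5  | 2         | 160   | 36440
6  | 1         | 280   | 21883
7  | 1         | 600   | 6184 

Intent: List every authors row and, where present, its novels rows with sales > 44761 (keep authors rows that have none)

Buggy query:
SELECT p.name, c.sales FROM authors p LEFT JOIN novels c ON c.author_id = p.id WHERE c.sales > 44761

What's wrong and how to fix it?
Bug: Filtering c.sales in WHERE discards the NULL rows produced by LEFT JOIN, turning it into an inner join

Fix: Put 'c.sales > 44761' in the JOIN's ON clause instead of WHERE

Corrected query:
SELECT p.name, c.sales FROM authors p LEFT JOIN novels c ON c.author_id = p.id AND c.sales > 44761

Result:
name    | sales
--------+------
Tolkien | 68103
Borges  | 48226
Asimov  | NULL 
Atwood  | NULL 
Orwell  | NULL 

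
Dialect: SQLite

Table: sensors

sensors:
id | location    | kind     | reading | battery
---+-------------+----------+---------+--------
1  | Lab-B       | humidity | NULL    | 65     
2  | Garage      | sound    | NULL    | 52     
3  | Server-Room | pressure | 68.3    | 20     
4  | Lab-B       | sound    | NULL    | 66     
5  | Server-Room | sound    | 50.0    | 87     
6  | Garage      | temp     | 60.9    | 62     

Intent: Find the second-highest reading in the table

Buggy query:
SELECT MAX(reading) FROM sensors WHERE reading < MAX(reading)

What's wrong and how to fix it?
Bug: The inner MAX is an aggregate inside WHERE, which is not allowed

Fix: Compute the overall MAX in a subquery, then take MAX of rows below it

Corrected query:
SELECT MAX(reading) FROM sensors WHERE reading < (SELECT MAX(reading) FROM sensors)

Result:
MAX(reading)
------------
60.9        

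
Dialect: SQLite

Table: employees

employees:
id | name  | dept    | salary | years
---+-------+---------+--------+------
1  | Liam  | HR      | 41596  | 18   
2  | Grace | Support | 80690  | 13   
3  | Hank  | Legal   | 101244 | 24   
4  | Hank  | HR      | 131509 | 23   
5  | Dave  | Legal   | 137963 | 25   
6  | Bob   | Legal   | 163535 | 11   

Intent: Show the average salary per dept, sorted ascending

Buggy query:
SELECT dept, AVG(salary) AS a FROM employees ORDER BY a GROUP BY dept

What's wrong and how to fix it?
Bug: ORDER BY appears before GROUP BY; SQL clause order requires GROUP BY first

Fix: Move ORDER BY to the end, after GROUP BY

Corrected query:
SELECT dept, AVG(salary) AS a FROM employees GROUP BY dept ORDER BY a

Result:
dept    | a            
--------+--------------
Support | 80690        
HR      | 86552.5      
Legal   | 134247.333333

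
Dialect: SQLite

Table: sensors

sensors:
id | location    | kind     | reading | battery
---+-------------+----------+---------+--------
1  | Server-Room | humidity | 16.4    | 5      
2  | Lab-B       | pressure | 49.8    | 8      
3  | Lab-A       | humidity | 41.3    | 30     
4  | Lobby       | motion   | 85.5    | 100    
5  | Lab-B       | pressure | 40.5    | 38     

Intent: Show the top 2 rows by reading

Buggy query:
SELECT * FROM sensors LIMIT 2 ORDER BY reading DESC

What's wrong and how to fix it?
Bug: ORDER BY cannot follow LIMIT; LIMIT is the final clause

Fix: Swap the clauses: ORDER BY first, then LIMIT

Corrected query:
SELECT * FROM sensors ORDER BY reading DESC LIMIT 2

Result:
id | location | kind     | reading | battery
---+----------+----------+---------+--------
4  | Lobby    | motion   | 85.5    | 100    
2  | Lab-B    | pressure | 49.8    | 8      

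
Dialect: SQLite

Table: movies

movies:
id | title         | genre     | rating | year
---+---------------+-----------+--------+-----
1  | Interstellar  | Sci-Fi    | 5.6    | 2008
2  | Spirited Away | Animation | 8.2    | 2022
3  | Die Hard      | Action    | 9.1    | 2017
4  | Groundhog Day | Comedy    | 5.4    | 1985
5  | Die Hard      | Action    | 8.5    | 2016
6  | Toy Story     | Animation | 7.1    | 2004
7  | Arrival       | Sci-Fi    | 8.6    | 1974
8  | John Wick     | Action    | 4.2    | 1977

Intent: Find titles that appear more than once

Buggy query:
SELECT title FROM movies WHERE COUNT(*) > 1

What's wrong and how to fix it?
Bug: COUNT(*) is an aggregate and cannot be used in WHERE

Fix: GROUP BY title, then filter groups with HAVING COUNT(*) > 1

Corrected query:
SELECT title FROM movies GROUP BY title HAVING COUNT(*) > 1

Result:
title   
--------
Die Hard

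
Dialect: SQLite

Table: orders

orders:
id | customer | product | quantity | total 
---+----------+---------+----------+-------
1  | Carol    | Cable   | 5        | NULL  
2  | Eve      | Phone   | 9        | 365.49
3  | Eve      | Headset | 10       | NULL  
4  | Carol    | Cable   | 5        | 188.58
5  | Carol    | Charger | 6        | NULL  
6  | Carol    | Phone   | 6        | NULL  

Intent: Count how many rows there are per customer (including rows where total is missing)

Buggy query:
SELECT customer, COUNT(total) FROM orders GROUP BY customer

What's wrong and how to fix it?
Bug: COUNT(total) skips NULLs, so groups with missing total are undercounted

Fix: Use COUNT(*) to count all rows regardless of NULL

Corrected query:
SELECT customer, COUNT(*) FROM orders GROUP BY customer

Result:
customer | COUNT(*)
---------+---------
Carol    | 4       
Eve      | 2       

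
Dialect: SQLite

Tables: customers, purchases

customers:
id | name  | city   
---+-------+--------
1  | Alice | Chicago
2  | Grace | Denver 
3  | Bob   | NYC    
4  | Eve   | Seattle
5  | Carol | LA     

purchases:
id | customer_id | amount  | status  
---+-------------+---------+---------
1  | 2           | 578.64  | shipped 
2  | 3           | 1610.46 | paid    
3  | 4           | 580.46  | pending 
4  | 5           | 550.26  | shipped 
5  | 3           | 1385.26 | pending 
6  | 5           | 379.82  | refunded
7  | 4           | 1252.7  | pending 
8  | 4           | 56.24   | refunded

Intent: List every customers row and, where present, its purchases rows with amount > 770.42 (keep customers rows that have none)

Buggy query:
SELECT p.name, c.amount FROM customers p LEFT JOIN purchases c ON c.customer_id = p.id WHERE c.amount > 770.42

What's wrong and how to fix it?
Bug: Filtering c.amount in WHERE discards the NULL rows produced by LEFT JOIN, turning it into an inner join

Fix: Move the right-table condition into the ON clause so unmatched parents are kept

Corrected query:
SELECT p.name, c.amount FROM customers p LEFT JOIN purchases c ON c.customer_id = p.id AND c.amount > 770.42

Result:
name  | amount 
------+--------
Alice | NULL   
Grace | NULL   
Bob   | 1385.26
Bob   | 1610.46
Eve   | 1252.7 
Carol | NULL   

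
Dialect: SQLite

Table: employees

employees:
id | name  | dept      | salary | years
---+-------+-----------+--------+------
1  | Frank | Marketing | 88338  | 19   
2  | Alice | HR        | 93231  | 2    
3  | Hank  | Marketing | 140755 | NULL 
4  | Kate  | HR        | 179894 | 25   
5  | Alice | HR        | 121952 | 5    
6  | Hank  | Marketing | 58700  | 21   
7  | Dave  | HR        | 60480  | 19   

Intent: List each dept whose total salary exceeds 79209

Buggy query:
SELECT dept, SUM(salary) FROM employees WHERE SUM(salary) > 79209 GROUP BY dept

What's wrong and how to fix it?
Bug: SUM(salary) is an aggregate, but WHERE filters rows before aggregation

Fix: Move the aggregate condition to a HAVING clause

Corrected query:
SELECT dept, SUM(salary) FROM employees GROUP BY dept HAVING SUM(salary) > 79209

Result:
dept      | SUM(salary)
----------+------------
HR        | 455557     
Marketing | 287793     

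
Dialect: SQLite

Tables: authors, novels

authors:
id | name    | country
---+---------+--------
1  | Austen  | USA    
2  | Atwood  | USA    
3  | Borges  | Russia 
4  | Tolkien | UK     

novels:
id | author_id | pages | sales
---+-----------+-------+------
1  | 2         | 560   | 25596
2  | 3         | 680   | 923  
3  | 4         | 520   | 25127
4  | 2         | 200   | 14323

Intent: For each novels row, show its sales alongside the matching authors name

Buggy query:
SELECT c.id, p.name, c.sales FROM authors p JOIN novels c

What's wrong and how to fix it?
Bug: JOIN with no ON clause produces a cartesian product; every novels row pairs with every authors row

Fix: Specify the join condition linking the foreign key to the parent id

Corrected query:
SELECT c.id, p.name, c.sales FROM authors p JOIN novels c ON c.author_id = p.id

Result:
id | name    | sales
---+---------+------
1  | Atwood  | 25596
2  | Borges  | 923  
3  | Tolkien | 25127
4  | Atwood  | 14323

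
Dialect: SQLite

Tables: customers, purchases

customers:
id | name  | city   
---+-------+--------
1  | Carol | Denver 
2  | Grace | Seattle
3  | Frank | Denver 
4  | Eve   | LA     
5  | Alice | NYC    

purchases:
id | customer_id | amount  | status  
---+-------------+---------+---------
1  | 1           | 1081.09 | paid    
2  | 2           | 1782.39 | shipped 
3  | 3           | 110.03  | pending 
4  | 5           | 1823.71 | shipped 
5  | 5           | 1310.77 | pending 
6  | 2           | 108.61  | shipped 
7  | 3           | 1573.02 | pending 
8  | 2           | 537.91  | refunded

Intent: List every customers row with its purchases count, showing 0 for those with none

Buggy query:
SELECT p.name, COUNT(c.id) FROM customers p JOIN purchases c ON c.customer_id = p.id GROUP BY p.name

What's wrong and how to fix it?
Bug: An inner join excludes parents with zero children

Fix: Use LEFT JOIN so parents without children still appear (COUNT(c.id) gives 0)

Corrected query:
SELECT p.name, COUNT(c.id) FROM customers p LEFT JOIN purchases c ON c.customer_id = p.id GROUP BY p.name

Result:
name  | COUNT(c.id)
------+------------
Alice | 2          
Carol | 1          
Eve   | 0          
Frank | 2          
Grace | 3          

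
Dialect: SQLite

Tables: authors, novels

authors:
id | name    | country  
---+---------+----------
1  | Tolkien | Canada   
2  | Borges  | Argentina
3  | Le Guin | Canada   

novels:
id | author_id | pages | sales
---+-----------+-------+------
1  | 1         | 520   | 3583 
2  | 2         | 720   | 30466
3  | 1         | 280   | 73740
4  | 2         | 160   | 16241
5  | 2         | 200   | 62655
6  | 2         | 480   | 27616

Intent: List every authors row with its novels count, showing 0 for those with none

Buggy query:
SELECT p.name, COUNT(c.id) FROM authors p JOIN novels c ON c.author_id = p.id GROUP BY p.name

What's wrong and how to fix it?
Bug: INNER JOIN drops authors rows that have no matching novels rows

Fix: Use LEFT JOIN so parents without children still appear (COUNT(c.id) gives 0)

Corrected query:
SELECT p.name, COUNT(c.id) FROM authors p LEFT JOIN novels c ON c.author_id = p.id GROUP BY p.name

Result:
name    | COUNT(c.id)
--------+------------
Borges  | 4          
Le Guin | 0          
Tolkien | 2          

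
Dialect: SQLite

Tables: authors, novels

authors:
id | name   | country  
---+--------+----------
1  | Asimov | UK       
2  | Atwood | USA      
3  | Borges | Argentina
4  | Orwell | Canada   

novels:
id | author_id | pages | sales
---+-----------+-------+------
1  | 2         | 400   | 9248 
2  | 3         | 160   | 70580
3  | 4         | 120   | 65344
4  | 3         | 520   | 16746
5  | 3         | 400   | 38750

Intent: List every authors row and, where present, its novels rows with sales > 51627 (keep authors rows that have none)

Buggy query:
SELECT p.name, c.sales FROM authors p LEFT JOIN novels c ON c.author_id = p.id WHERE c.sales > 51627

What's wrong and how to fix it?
Bug: Filtering c.sales in WHERE discards the NULL rows produced by LEFT JOIN, turning it into an inner join

Fix: Put 'c.sales > 51627' in the JOIN's ON clause instead of WHERE

Corrected query:
SELECT p.name, c.sales FROM authors p LEFT JOIN novels c ON c.author_id = p.id AND c.sales > 51627

Result:
name   | sales
-------+------
Asimov | NULL 
Atwood | NULL 
Borges | 70580
Orwell | 65344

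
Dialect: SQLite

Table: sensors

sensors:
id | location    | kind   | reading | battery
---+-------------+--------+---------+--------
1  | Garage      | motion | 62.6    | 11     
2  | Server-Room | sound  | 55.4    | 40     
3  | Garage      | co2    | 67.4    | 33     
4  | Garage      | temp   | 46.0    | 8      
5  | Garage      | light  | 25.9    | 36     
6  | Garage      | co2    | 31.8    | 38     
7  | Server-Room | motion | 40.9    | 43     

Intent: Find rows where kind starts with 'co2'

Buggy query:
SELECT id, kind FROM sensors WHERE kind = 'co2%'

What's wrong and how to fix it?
Bug: Wildcards only work with LIKE; '=' treats '%' as a literal character

Fix: Use LIKE for wildcard pattern matching

Corrected query:
SELECT id, kind FROM sensors WHERE kind LIKE 'co2%'

Result:
id | kind
---+-----
3  | co2 
6  | co2 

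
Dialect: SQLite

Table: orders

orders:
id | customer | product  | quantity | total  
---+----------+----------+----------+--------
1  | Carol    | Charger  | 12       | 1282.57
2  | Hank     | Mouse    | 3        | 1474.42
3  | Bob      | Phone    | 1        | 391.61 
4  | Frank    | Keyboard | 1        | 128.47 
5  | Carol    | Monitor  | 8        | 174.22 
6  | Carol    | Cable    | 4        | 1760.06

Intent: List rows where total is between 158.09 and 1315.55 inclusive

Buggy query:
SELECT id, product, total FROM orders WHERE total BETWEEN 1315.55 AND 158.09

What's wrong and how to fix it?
Bug: BETWEEN expects the lower bound first; with 1315.55 AND 158.09 the range is empty

Fix: Write BETWEEN 158.09 AND 1315.55

Corrected query:
SELECT id, product, total FROM orders WHERE total BETWEEN 158.09 AND 1315.55

Result:
id | product | total  
---+---------+--------
1  | Charger | 1282.57
3  | Phone   | 391.61 
5  | Monitor | 174.22 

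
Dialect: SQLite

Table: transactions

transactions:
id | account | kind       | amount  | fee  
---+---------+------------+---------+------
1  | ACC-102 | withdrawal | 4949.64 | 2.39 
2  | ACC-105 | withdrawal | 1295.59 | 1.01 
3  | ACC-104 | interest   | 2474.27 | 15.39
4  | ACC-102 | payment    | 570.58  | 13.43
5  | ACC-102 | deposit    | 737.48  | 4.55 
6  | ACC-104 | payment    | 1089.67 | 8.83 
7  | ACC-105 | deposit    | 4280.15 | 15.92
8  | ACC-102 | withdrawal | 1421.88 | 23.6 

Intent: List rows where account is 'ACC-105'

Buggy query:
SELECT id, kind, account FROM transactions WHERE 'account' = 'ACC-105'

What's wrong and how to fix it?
Bug: Single quotes denote string literals in SQL; the column name is being compared as a constant string

Fix: Reference the column as account without single quotes

Corrected query:
SELECT id, kind, account FROM transactions WHERE account = 'ACC-105'

Result:
id | kind       | account
---+------------+--------
2  | withdrawal | ACC-105
7  | deposit    | ACC-105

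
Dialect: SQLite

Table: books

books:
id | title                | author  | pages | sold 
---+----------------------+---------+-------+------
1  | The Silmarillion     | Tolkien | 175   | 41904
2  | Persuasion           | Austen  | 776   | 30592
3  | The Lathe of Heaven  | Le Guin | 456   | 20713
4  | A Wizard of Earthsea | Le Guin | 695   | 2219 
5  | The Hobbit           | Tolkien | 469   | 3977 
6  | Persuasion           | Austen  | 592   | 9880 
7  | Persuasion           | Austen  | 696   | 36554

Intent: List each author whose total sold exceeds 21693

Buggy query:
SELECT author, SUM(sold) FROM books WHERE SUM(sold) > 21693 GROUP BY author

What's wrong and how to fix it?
Bug: Aggregate functions cannot appear in a WHERE clause

Fix: Move the aggregate condition to a HAVING clause

Corrected query:
SELECT author, SUM(sold) FROM books GROUP BY author HAVING SUM(sold) > 21693

Result:
author  | SUM(sold)
--------+----------
Austen  | 77026    
Le Guin | 22932    
Tolkien | 45881    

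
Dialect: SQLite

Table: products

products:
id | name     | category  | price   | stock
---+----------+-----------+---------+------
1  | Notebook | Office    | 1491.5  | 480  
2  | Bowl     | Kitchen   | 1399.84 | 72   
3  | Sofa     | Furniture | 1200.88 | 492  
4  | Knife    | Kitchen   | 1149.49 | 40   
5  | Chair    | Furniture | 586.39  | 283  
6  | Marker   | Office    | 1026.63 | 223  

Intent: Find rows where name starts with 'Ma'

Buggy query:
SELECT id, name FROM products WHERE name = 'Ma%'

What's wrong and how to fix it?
Bug: Wildcards only work with LIKE; '=' treats '%' as a literal character

Fix: Use LIKE for wildcard pattern matching

Corrected query:
SELECT id, name FROM products WHERE name LIKE 'Ma%'

Result:
id | name  
---+-------
6  | Marker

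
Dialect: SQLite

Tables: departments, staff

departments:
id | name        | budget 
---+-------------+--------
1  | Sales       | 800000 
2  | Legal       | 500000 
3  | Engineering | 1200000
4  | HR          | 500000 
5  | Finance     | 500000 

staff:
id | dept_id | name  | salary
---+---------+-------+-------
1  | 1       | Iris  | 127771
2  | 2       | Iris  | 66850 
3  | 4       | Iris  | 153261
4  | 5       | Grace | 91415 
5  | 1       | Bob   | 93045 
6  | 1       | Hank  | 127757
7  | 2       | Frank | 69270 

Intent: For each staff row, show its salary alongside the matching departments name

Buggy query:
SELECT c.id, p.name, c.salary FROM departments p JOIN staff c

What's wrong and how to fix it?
Bug: JOIN with no ON clause produces a cartesian product; every staff row pairs with every departments row

Fix: Specify the join condition linking the foreign key to the parent id

Corrected query:
SELECT c.id, p.name, c.salary FROM departments p JOIN staff c ON c.dept_id = p.id

Result:
id | name    | salary
---+---------+-------
1  | Sales   | 127771
2  | Legal   | 66850 
3  | HR      | 153261
4  | Finance | 91415 
5  | Sales   | 93045 
6  | Sales   | 127757
7  | Legal   | 69270 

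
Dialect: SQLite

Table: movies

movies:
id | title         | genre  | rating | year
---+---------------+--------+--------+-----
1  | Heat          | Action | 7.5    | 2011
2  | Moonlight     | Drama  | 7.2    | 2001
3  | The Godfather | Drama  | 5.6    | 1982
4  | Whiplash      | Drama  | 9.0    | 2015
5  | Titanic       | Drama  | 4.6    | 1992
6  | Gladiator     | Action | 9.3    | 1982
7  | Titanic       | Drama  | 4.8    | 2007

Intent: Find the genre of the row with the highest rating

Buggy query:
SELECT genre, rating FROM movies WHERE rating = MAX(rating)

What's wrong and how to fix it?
Bug: MAX(rating) is an aggregate and cannot be used directly in WHERE

Fix: Use a subquery: WHERE rating = (SELECT MAX(rating) FROM movies)

Corrected query:
SELECT genre, rating FROM movies WHERE rating = (SELECT MAX(rating) FROM movies)

Result:
genre  | rating
-------+-------
Action | 9.3   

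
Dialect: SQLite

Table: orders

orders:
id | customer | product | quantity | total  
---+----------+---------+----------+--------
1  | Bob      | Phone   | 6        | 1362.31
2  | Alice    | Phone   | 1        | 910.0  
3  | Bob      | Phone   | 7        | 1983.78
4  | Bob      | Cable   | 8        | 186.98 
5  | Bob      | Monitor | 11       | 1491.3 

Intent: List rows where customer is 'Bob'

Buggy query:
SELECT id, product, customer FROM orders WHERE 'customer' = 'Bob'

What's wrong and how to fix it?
Bug: Single quotes denote string literals in SQL; the column name is being compared as a constant string

Fix: Remove the quotes around the column name (or use double quotes for an identifier)

Corrected query:
SELECT id, product, customer FROM orders WHERE customer = 'Bob'

Result:
id | product | customer
---+---------+---------
1  | Phone   | Bob     
3  | Phone   | Bob     
4  | Cable   | Bob     
5  | Monitor | Bob     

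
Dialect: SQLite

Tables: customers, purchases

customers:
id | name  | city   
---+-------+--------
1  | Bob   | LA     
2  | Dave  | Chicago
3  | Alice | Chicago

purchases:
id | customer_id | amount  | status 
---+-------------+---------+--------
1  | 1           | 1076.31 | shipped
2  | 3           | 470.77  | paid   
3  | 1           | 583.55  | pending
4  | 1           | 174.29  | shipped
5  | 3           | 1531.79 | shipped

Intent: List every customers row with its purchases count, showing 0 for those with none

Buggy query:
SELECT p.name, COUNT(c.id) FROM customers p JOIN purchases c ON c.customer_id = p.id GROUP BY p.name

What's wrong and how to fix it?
Bug: An inner join excludes parents with zero children

Fix: Switch to LEFT JOIN to retain unmatched parent rows

Corrected query:
SELECT p.name, COUNT(c.id) FROM customers p LEFT JOIN purchases c ON c.customer_id = p.id GROUP BY p.name

Result:
name  | COUNT(c.id)
------+------------
Alice | 2          
Bob   | 3          
Dave  | 0          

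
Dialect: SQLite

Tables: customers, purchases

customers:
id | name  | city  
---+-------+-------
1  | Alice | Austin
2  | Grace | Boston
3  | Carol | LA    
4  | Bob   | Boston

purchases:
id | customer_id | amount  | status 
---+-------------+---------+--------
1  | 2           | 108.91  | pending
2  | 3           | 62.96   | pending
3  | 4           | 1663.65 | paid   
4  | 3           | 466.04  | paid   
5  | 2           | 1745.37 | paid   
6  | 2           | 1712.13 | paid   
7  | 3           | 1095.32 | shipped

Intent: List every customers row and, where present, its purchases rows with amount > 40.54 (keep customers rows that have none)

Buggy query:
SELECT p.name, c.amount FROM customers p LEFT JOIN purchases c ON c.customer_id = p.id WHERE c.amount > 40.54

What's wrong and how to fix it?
Bug: Filtering c.amount in WHERE discards the NULL rows produced by LEFT JOIN, turning it into an inner join

Fix: Move the right-table condition into the ON clause so unmatched parents are kept

Corrected query:
SELECT p.name, c.amount FROM customers p LEFT JOIN purchases c ON c.customer_id = p.id AND c.amount > 40.54

Result:
name  | amount 
------+--------
Alice | NULL   
Grace | 108.91 
Grace | 1712.13
Grace | 1745.37
Carol | 62.96  
Carol | 466.04 
Carol | 1095.32
Bob   | 1663.65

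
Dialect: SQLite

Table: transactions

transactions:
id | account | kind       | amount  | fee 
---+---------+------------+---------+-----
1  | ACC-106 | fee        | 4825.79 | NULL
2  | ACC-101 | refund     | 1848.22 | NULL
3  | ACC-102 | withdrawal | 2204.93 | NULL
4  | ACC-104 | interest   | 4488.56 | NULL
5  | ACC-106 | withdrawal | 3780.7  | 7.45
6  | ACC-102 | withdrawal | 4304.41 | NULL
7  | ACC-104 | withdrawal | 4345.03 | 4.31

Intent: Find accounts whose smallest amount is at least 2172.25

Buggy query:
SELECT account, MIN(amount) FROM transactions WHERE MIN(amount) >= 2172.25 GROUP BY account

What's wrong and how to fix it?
Bug: MIN() in WHERE is a misuse of aggregate

Fix: Use HAVING for the per-group MIN condition

Corrected query:
SELECT account, MIN(amount) FROM transactions GROUP BY account HAVING MIN(amount) >= 2172.25

Result:
account | MIN(amount)
--------+------------
ACC-102 | 2204.93    
ACC-104 | 4345.03    
ACC-106 | 3780.7     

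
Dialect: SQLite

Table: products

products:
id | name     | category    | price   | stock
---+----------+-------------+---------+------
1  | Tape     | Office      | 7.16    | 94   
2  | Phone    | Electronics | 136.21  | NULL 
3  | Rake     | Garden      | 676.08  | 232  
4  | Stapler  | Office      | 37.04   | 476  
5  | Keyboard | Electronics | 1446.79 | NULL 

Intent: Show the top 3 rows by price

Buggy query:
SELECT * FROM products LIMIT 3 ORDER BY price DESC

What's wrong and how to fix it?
Bug: LIMIT must come after ORDER BY

Fix: Sort with ORDER BY, then apply LIMIT

Corrected query:
SELECT * FROM products ORDER BY price DESC LIMIT 3

Result:
id | name     | category    | price   | stock
---+----------+-------------+---------+------
5  | Keyboard | Electronics | 1446.79 | NULL 
3  | Rake     | Garden      | 676.08  | 232  
2  | Phone    | Electronics | 136.21  | NULL 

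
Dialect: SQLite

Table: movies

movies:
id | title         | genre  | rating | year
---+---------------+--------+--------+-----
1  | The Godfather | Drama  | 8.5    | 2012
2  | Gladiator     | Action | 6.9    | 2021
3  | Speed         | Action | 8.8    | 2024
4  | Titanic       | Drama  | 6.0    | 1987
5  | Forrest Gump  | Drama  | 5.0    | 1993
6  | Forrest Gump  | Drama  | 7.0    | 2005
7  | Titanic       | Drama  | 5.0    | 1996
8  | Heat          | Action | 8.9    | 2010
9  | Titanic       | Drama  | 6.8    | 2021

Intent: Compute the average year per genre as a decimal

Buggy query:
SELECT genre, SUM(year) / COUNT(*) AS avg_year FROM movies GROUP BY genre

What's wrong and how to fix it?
Bug: SUM(year) and COUNT(*) are both integers; the division truncates the fractional part

Fix: Multiply by 1.0 (or CAST to REAL) to force floating-point division

Corrected query:
SELECT genre, SUM(year) * 1.0 / COUNT(*) AS avg_year FROM movies GROUP BY genre

Result:
genre  | avg_year   
-------+------------
Action | 2018.333333
Drama  | 2002.333333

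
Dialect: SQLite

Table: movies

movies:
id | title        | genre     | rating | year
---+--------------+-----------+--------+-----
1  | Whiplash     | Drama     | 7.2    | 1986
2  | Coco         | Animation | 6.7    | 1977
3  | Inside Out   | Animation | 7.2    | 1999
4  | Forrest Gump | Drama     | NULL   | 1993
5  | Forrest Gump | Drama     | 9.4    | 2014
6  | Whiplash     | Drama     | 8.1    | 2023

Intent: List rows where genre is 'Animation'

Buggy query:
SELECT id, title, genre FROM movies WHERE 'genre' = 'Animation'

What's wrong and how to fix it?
Bug: 'genre' in single quotes is a string literal, not the column; the comparison is literal-vs-literal and never true

Fix: Reference the column as genre without single quotes

Corrected query:
SELECT id, title, genre FROM movies WHERE genre = 'Animation'

Result:
id | title      | genre    
---+------------+----------
2  | Coco       | Animation
3  | Inside Out | Animation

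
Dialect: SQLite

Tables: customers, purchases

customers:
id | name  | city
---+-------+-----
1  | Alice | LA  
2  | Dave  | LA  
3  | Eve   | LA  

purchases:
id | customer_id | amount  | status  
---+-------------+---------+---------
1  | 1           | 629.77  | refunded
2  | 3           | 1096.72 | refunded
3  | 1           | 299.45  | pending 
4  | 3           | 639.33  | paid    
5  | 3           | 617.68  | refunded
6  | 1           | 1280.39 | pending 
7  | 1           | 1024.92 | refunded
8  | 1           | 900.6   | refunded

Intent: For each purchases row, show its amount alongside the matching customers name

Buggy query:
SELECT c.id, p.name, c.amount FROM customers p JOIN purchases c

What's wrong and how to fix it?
Bug: JOIN with no ON clause produces a cartesian product; every purchases row pairs with every customers row

Fix: Specify the join condition linking the foreign key to the parent id

Corrected query:
SELECT c.id, p.name, c.amount FROM customers p JOIN purchases c ON c.customer_id = p.id

Result:
id | name  | amount 
---+-------+--------
1  | Alice | 629.77 
2  | Eve   | 1096.72
3  | Alice | 299.45 
4  | Eve   | 639.33 
5  | Eve   | 617.68 
6  | Alice | 1280.39
7  | Alice | 1024.92
8  | Alice | 900.6  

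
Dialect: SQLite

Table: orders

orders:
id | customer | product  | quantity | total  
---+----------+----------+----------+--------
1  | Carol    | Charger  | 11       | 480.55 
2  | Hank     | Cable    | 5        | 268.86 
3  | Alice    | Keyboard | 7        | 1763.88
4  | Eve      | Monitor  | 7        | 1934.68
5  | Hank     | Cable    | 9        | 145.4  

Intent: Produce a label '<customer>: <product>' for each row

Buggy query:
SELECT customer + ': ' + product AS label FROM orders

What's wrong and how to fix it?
Bug: SQLite uses || for string concatenation; + coerces text to numbers (yielding 0)

Fix: Use the || operator for string concatenation

Corrected query:
SELECT customer || ': ' || product AS label FROM orders

Result:
label          
---------------
Carol: Charger 
Hank: Cable    
Alice: Keyboard
Eve: Monitor   
Hank: Cable    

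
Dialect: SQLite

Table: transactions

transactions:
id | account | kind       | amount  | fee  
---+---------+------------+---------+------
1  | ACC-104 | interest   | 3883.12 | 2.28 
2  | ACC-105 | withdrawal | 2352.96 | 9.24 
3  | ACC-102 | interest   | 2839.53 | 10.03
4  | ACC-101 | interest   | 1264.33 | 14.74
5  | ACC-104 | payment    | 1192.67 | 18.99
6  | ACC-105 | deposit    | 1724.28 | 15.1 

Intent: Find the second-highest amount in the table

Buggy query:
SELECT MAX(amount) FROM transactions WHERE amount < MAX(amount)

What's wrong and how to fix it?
Bug: The inner MAX is an aggregate inside WHERE, which is not allowed

Fix: Compute the overall MAX in a subquery, then take MAX of rows below it

Corrected query:
SELECT MAX(amount) FROM transactions WHERE amount < (SELECT MAX(amount) FROM transactions)

Result:
MAX(amount)
-----------
2839.53    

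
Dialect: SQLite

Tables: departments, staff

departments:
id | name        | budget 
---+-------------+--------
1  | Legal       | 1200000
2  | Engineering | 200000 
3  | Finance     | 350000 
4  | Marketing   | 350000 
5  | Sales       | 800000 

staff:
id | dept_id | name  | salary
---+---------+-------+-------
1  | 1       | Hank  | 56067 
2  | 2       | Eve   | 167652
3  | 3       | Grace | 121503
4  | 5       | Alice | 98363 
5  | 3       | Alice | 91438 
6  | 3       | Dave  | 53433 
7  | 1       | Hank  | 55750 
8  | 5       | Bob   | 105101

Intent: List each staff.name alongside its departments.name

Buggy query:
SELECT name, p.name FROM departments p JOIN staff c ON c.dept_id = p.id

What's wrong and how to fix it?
Bug: Both tables have a 'name' column; the unqualified reference is ambiguous

Fix: Qualify the column with its table alias (c.name)

Corrected query:
SELECT c.name, p.name FROM departments p JOIN staff c ON c.dept_id = p.id

Result:
name  | name       
------+------------
Hank  | Legal      
Eve   | Engineering
Grace | Finance    
Alice | Sales      
Alice | Finance    
Dave  | Finance    
Hank  | Legal      
Bob   | Sales      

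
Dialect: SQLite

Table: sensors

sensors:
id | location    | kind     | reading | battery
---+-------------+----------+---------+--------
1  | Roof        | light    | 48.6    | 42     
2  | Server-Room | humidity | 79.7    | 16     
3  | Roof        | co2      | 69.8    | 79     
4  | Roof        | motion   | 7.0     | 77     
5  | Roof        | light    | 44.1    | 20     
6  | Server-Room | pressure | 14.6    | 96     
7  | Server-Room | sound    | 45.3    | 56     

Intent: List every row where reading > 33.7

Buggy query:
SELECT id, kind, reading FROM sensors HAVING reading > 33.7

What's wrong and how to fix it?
Bug: This is a non-aggregate query (no GROUP BY, no aggregates), so in SQLite the HAVING clause is invalid here; a row-level condition belongs in WHERE

Fix: Replace HAVING with WHERE since the condition applies to individual rows

Corrected query:
SELECT id, kind, reading FROM sensors WHERE reading > 33.7

Result:
id | kind     | reading
---+----------+--------
1  | light    | 48.6   
2  | humidity | 79.7   
3  | co2      | 69.8   
5  | light    | 44.1   
7  | sound    | 45.3   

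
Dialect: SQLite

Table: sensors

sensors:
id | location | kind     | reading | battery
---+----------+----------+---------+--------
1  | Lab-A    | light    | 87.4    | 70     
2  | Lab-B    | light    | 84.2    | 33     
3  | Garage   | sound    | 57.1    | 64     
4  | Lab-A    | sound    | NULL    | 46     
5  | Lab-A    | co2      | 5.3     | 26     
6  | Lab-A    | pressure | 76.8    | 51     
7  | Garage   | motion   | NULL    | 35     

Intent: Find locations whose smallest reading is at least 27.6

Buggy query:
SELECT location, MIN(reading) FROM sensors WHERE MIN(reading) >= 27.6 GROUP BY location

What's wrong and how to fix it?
Bug: MIN() in WHERE is a misuse of aggregate

Fix: Use HAVING for the per-group MIN condition

Corrected query:
SELECT location, MIN(reading) FROM sensors GROUP BY location HAVING MIN(reading) >= 27.6

Result:
location | MIN(reading)
---------+-------------
Garage   | 57.1        
Lab-B    | 84.2        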